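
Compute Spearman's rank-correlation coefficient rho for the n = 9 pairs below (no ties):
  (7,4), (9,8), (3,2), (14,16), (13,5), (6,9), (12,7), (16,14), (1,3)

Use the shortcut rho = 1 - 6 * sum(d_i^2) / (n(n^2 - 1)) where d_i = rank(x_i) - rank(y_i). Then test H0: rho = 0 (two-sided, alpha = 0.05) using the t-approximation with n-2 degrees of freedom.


Step 1: Rank x and y separately (midranks; no ties here).
rank(x): 7->4, 9->5, 3->2, 14->8, 13->7, 6->3, 12->6, 16->9, 1->1
rank(y): 4->3, 8->6, 2->1, 16->9, 5->4, 9->7, 7->5, 14->8, 3->2
Step 2: d_i = R_x(i) - R_y(i); compute d_i^2.
  (4-3)^2=1, (5-6)^2=1, (2-1)^2=1, (8-9)^2=1, (7-4)^2=9, (3-7)^2=16, (6-5)^2=1, (9-8)^2=1, (1-2)^2=1
sum(d^2) = 32.
Step 3: rho = 1 - 6*32 / (9*(9^2 - 1)) = 1 - 192/720 = 0.733333.
Step 4: Under H0, t = rho * sqrt((n-2)/(1-rho^2)) = 2.8538 ~ t(7).
Step 5: Two-sided p-value from the t-distribution with 7 df = 0.024554.
Step 6: alpha = 0.05. reject H0.

rho = 0.7333, p = 0.024554, reject H0 at alpha = 0.05.


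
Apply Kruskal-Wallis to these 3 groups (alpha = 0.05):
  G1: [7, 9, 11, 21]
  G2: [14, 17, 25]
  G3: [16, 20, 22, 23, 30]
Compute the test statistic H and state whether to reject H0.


Step 1: Combine all N = 12 observations and assign midranks.
sorted (value, group, rank): (7,G1,1), (9,G1,2), (11,G1,3), (14,G2,4), (16,G3,5), (17,G2,6), (20,G3,7), (21,G1,8), (22,G3,9), (23,G3,10), (25,G2,11), (30,G3,12)
Step 2: Sum ranks within each group.
R_1 = 14 (n_1 = 4)
R_2 = 21 (n_2 = 3)
R_3 = 43 (n_3 = 5)
Step 3: H = 12/(N(N+1)) * sum(R_i^2/n_i) - 3(N+1)
     = 12/(12*13) * (14^2/4 + 21^2/3 + 43^2/5) - 3*13
     = 0.076923 * 565.8 - 39
     = 4.523077.
Step 4: No ties, so H is used without correction.
Step 5: Under H0, H ~ chi^2(2); p-value = 0.104190.
Step 6: alpha = 0.05. fail to reject H0.

H = 4.5231, df = 2, p = 0.104190, fail to reject H0.


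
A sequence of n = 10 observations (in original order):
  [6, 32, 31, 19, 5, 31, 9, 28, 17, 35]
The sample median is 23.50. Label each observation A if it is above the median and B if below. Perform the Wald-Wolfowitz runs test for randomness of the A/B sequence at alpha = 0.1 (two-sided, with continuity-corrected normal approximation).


Step 1: Compute median = 23.50; label A = above, B = below.
Labels in order: BAABBABABA  (n_A = 5, n_B = 5)
Step 2: Count runs R = 8.
Step 3: Under H0 (random ordering), E[R] = 2*n_A*n_B/(n_A+n_B) + 1 = 2*5*5/10 + 1 = 6.0000.
        Var[R] = 2*n_A*n_B*(2*n_A*n_B - n_A - n_B) / ((n_A+n_B)^2 * (n_A+n_B-1)) = 2000/900 = 2.2222.
        SD[R] = 1.4907.
Step 4: Continuity-corrected z = (R - 0.5 - E[R]) / SD[R] = (8 - 0.5 - 6.0000) / 1.4907 = 1.0062.
Step 5: Two-sided p-value via normal approximation = 2*(1 - Phi(|z|)) = 0.314305.
Step 6: alpha = 0.1. fail to reject H0.

R = 8, z = 1.0062, p = 0.314305, fail to reject H0.


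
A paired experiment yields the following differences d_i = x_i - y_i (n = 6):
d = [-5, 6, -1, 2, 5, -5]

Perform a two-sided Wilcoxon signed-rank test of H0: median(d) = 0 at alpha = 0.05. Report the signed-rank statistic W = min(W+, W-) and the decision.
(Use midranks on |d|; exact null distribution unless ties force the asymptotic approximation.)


Step 1: Drop any zero differences (none here) and take |d_i|.
|d| = [5, 6, 1, 2, 5, 5]
Step 2: Midrank |d_i| (ties get averaged ranks).
ranks: |5|->4, |6|->6, |1|->1, |2|->2, |5|->4, |5|->4
Step 3: Attach original signs; sum ranks with positive sign and with negative sign.
W+ = 6 + 2 + 4 = 12
W- = 4 + 1 + 4 = 9
(Check: W+ + W- = 21 should equal n(n+1)/2 = 21.)
Step 4: Test statistic W = min(W+, W-) = 9.
Step 5: Ties in |d|, so use the tie-corrected normal approximation.
        E[W] = n(n+1)/4 = 6*7/4 = 10.5.
        Tie groups: |d|=5 (t=3); sum(t^3 - t) = 24.
        Var[W] = n(n+1)(2n+1)/24 - sum(t^3-t)/48 = 546/24 - 24/48 = 22.25.
        z = (W - E[W]) / sqrt(Var[W]) = (9 - 10.5) / 4.7170 = -0.3180.
        Two-sided p = 2*Phi(z) = 0.750485.
Step 6: alpha = 0.05. fail to reject H0.

W+ = 12, W- = 9, W = min = 9, p = 0.750485, fail to reject H0.


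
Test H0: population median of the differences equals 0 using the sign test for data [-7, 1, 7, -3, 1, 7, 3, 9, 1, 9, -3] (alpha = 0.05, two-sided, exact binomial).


Step 1: Discard zero differences. Original n = 11; n_eff = number of nonzero differences = 11.
Nonzero differences (with sign): -7, +1, +7, -3, +1, +7, +3, +9, +1, +9, -3
Step 2: Count signs: positive = 8, negative = 3.
Step 3: Under H0: P(positive) = 0.5, so the number of positives S ~ Bin(11, 0.5).
Step 4: Two-sided exact p-value = sum of Bin(11,0.5) probabilities at or below the observed probability = 0.226562.
Step 5: alpha = 0.05. fail to reject H0.

n_eff = 11, pos = 8, neg = 3, p = 0.226562, fail to reject H0.


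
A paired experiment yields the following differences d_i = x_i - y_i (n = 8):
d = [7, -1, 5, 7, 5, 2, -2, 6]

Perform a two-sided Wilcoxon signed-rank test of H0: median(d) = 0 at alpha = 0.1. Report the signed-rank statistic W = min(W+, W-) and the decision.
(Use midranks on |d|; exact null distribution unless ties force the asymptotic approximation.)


Step 1: Drop any zero differences (none here) and take |d_i|.
|d| = [7, 1, 5, 7, 5, 2, 2, 6]
Step 2: Midrank |d_i| (ties get averaged ranks).
ranks: |7|->7.5, |1|->1, |5|->4.5, |7|->7.5, |5|->4.5, |2|->2.5, |2|->2.5, |6|->6
Step 3: Attach original signs; sum ranks with positive sign and with negative sign.
W+ = 7.5 + 4.5 + 7.5 + 4.5 + 2.5 + 6 = 32.5
W- = 1 + 2.5 = 3.5
(Check: W+ + W- = 36 should equal n(n+1)/2 = 36.)
Step 4: Test statistic W = min(W+, W-) = 3.5.
Step 5: Ties in |d|, so use the tie-corrected normal approximation.
        E[W] = n(n+1)/4 = 8*9/4 = 18.
        Tie groups: |d|=2 (t=2), |d|=5 (t=2), |d|=7 (t=2); sum(t^3 - t) = 18.
        Var[W] = n(n+1)(2n+1)/24 - sum(t^3-t)/48 = 1224/24 - 18/48 = 50.625.
        z = (W - E[W]) / sqrt(Var[W]) = (3.5 - 18) / 7.1151 = -2.0379.
        Two-sided p = 2*Phi(z) = 0.041559.
Step 6: alpha = 0.1. reject H0.

W+ = 32.5, W- = 3.5, W = min = 3.5, p = 0.041559, reject H0.


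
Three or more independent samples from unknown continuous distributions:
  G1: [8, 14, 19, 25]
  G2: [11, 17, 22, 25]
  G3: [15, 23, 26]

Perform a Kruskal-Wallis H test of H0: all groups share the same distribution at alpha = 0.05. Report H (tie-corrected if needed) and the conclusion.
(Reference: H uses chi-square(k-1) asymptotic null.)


Step 1: Combine all N = 11 observations and assign midranks.
sorted (value, group, rank): (8,G1,1), (11,G2,2), (14,G1,3), (15,G3,4), (17,G2,5), (19,G1,6), (22,G2,7), (23,G3,8), (25,G1,9.5), (25,G2,9.5), (26,G3,11)
Step 2: Sum ranks within each group.
R_1 = 19.5 (n_1 = 4)
R_2 = 23.5 (n_2 = 4)
R_3 = 23 (n_3 = 3)
Step 3: H = 12/(N(N+1)) * sum(R_i^2/n_i) - 3(N+1)
     = 12/(11*12) * (19.5^2/4 + 23.5^2/4 + 23^2/3) - 3*12
     = 0.090909 * 409.458 - 36
     = 1.223485.
Step 4: Ties present; correction factor C = 1 - 6/(11^3 - 11) = 0.995455. Corrected H = 1.223485 / 0.995455 = 1.229072.
Step 5: Under H0, H ~ chi^2(2); p-value = 0.540892.
Step 6: alpha = 0.05. fail to reject H0.

H = 1.2291, df = 2, p = 0.540892, fail to reject H0.


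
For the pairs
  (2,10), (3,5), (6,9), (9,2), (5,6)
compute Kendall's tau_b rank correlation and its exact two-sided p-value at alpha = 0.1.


Step 1: Enumerate the 10 unordered pairs (i,j) with i<j and classify each by sign(x_j-x_i) * sign(y_j-y_i).
  (1,2):dx=+1,dy=-5->D; (1,3):dx=+4,dy=-1->D; (1,4):dx=+7,dy=-8->D; (1,5):dx=+3,dy=-4->D
  (2,3):dx=+3,dy=+4->C; (2,4):dx=+6,dy=-3->D; (2,5):dx=+2,dy=+1->C; (3,4):dx=+3,dy=-7->D
  (3,5):dx=-1,dy=-3->C; (4,5):dx=-4,dy=+4->D
Step 2: C = 3, D = 7, total pairs = 10.
Step 3: tau = (C - D)/(n(n-1)/2) = (3 - 7)/10 = -0.400000.
Step 4: Exact two-sided p-value (enumerate n! = 120 permutations of y under H0): p = 0.483333.
Step 5: alpha = 0.1. fail to reject H0.

tau_b = -0.4000 (C=3, D=7), p = 0.483333, fail to reject H0.


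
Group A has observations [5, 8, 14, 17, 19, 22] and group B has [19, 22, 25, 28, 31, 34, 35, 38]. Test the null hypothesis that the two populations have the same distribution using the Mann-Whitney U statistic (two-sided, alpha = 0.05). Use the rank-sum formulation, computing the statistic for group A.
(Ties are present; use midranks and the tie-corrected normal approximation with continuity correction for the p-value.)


Step 1: Combine and sort all 14 observations; assign midranks.
sorted (value, group): (5,X), (8,X), (14,X), (17,X), (19,X), (19,Y), (22,X), (22,Y), (25,Y), (28,Y), (31,Y), (34,Y), (35,Y), (38,Y)
ranks: 5->1, 8->2, 14->3, 17->4, 19->5.5, 19->5.5, 22->7.5, 22->7.5, 25->9, 28->10, 31->11, 34->12, 35->13, 38->14
Step 2: Rank sum for X: R1 = 1 + 2 + 3 + 4 + 5.5 + 7.5 = 23.
Step 3: U_X = R1 - n1(n1+1)/2 = 23 - 6*7/2 = 23 - 21 = 2.
       U_Y = n1*n2 - U_X = 48 - 2 = 46.
Step 4: Ties are present, so use the tie-corrected normal approximation (with continuity correction) for the p-value.
Step 5: p-value = 0.005407; compare to alpha = 0.05. reject H0.

U_X = 2, p = 0.005407, reject H0 at alpha = 0.05.


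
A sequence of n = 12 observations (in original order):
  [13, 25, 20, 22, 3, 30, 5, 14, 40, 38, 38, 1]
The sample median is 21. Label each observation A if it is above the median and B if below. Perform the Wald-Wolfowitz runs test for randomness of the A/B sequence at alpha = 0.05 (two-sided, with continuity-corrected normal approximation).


Step 1: Compute median = 21; label A = above, B = below.
Labels in order: BABABABBAAAB  (n_A = 6, n_B = 6)
Step 2: Count runs R = 9.
Step 3: Under H0 (random ordering), E[R] = 2*n_A*n_B/(n_A+n_B) + 1 = 2*6*6/12 + 1 = 7.0000.
        Var[R] = 2*n_A*n_B*(2*n_A*n_B - n_A - n_B) / ((n_A+n_B)^2 * (n_A+n_B-1)) = 4320/1584 = 2.7273.
        SD[R] = 1.6514.
Step 4: Continuity-corrected z = (R - 0.5 - E[R]) / SD[R] = (9 - 0.5 - 7.0000) / 1.6514 = 0.9083.
Step 5: Two-sided p-value via normal approximation = 2*(1 - Phi(|z|)) = 0.363722.
Step 6: alpha = 0.05. fail to reject H0.

R = 9, z = 0.9083, p = 0.363722, fail to reject H0.


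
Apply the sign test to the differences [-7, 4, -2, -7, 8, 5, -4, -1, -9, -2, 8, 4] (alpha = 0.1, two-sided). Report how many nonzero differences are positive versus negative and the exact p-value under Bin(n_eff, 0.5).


Step 1: Discard zero differences. Original n = 12; n_eff = number of nonzero differences = 12.
Nonzero differences (with sign): -7, +4, -2, -7, +8, +5, -4, -1, -9, -2, +8, +4
Step 2: Count signs: positive = 5, negative = 7.
Step 3: Under H0: P(positive) = 0.5, so the number of positives S ~ Bin(12, 0.5).
Step 4: Two-sided exact p-value = sum of Bin(12,0.5) probabilities at or below the observed probability = 0.774414.
Step 5: alpha = 0.1. fail to reject H0.

n_eff = 12, pos = 5, neg = 7, p = 0.774414, fail to reject H0.


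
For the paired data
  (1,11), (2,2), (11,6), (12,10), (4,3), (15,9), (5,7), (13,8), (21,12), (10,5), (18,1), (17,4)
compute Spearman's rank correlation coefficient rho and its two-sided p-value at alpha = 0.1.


Step 1: Rank x and y separately (midranks; no ties here).
rank(x): 1->1, 2->2, 11->6, 12->7, 4->3, 15->9, 5->4, 13->8, 21->12, 10->5, 18->11, 17->10
rank(y): 11->11, 2->2, 6->6, 10->10, 3->3, 9->9, 7->7, 8->8, 12->12, 5->5, 1->1, 4->4
Step 2: d_i = R_x(i) - R_y(i); compute d_i^2.
  (1-11)^2=100, (2-2)^2=0, (6-6)^2=0, (7-10)^2=9, (3-3)^2=0, (9-9)^2=0, (4-7)^2=9, (8-8)^2=0, (12-12)^2=0, (5-5)^2=0, (11-1)^2=100, (10-4)^2=36
sum(d^2) = 254.
Step 3: rho = 1 - 6*254 / (12*(12^2 - 1)) = 1 - 1524/1716 = 0.111888.
Step 4: Under H0, t = rho * sqrt((n-2)/(1-rho^2)) = 0.3561 ~ t(10).
Step 5: Two-sided p-value from the t-distribution with 10 df = 0.729195.
Step 6: alpha = 0.1. fail to reject H0.

rho = 0.1119, p = 0.729195, fail to reject H0 at alpha = 0.1.


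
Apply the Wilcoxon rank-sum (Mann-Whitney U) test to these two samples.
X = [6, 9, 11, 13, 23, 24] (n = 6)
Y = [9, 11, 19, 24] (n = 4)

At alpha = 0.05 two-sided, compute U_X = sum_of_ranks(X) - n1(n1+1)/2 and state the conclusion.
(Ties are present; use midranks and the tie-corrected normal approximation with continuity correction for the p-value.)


Step 1: Combine and sort all 10 observations; assign midranks.
sorted (value, group): (6,X), (9,X), (9,Y), (11,X), (11,Y), (13,X), (19,Y), (23,X), (24,X), (24,Y)
ranks: 6->1, 9->2.5, 9->2.5, 11->4.5, 11->4.5, 13->6, 19->7, 23->8, 24->9.5, 24->9.5
Step 2: Rank sum for X: R1 = 1 + 2.5 + 4.5 + 6 + 8 + 9.5 = 31.5.
Step 3: U_X = R1 - n1(n1+1)/2 = 31.5 - 6*7/2 = 31.5 - 21 = 10.5.
       U_Y = n1*n2 - U_X = 24 - 10.5 = 13.5.
Step 4: Ties are present, so use the tie-corrected normal approximation (with continuity correction) for the p-value.
Step 5: p-value = 0.829638; compare to alpha = 0.05. fail to reject H0.

U_X = 10.5, p = 0.829638, fail to reject H0 at alpha = 0.05.


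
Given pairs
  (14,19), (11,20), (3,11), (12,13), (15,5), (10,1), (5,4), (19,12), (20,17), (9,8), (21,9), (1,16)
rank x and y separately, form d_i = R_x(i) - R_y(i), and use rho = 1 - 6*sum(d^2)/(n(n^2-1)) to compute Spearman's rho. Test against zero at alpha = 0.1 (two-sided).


Step 1: Rank x and y separately (midranks; no ties here).
rank(x): 14->8, 11->6, 3->2, 12->7, 15->9, 10->5, 5->3, 19->10, 20->11, 9->4, 21->12, 1->1
rank(y): 19->11, 20->12, 11->6, 13->8, 5->3, 1->1, 4->2, 12->7, 17->10, 8->4, 9->5, 16->9
Step 2: d_i = R_x(i) - R_y(i); compute d_i^2.
  (8-11)^2=9, (6-12)^2=36, (2-6)^2=16, (7-8)^2=1, (9-3)^2=36, (5-1)^2=16, (3-2)^2=1, (10-7)^2=9, (11-10)^2=1, (4-4)^2=0, (12-5)^2=49, (1-9)^2=64
sum(d^2) = 238.
Step 3: rho = 1 - 6*238 / (12*(12^2 - 1)) = 1 - 1428/1716 = 0.167832.
Step 4: Under H0, t = rho * sqrt((n-2)/(1-rho^2)) = 0.5384 ~ t(10).
Step 5: Two-sided p-value from the t-distribution with 10 df = 0.602099.
Step 6: alpha = 0.1. fail to reject H0.

rho = 0.1678, p = 0.602099, fail to reject H0 at alpha = 0.1.


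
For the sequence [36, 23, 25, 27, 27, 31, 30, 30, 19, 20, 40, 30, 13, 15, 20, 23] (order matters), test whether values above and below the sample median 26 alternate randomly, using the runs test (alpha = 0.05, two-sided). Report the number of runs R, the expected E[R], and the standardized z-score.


Step 1: Compute median = 26; label A = above, B = below.
Labels in order: ABBAAAAABBAABBBB  (n_A = 8, n_B = 8)
Step 2: Count runs R = 6.
Step 3: Under H0 (random ordering), E[R] = 2*n_A*n_B/(n_A+n_B) + 1 = 2*8*8/16 + 1 = 9.0000.
        Var[R] = 2*n_A*n_B*(2*n_A*n_B - n_A - n_B) / ((n_A+n_B)^2 * (n_A+n_B-1)) = 14336/3840 = 3.7333.
        SD[R] = 1.9322.
Step 4: Continuity-corrected z = (R + 0.5 - E[R]) / SD[R] = (6 + 0.5 - 9.0000) / 1.9322 = -1.2939.
Step 5: Two-sided p-value via normal approximation = 2*(1 - Phi(|z|)) = 0.195709.
Step 6: alpha = 0.05. fail to reject H0.

R = 6, z = -1.2939, p = 0.195709, fail to reject H0.


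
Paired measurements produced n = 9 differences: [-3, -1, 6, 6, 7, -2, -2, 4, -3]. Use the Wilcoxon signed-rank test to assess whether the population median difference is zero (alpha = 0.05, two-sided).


Step 1: Drop any zero differences (none here) and take |d_i|.
|d| = [3, 1, 6, 6, 7, 2, 2, 4, 3]
Step 2: Midrank |d_i| (ties get averaged ranks).
ranks: |3|->4.5, |1|->1, |6|->7.5, |6|->7.5, |7|->9, |2|->2.5, |2|->2.5, |4|->6, |3|->4.5
Step 3: Attach original signs; sum ranks with positive sign and with negative sign.
W+ = 7.5 + 7.5 + 9 + 6 = 30
W- = 4.5 + 1 + 2.5 + 2.5 + 4.5 = 15
(Check: W+ + W- = 45 should equal n(n+1)/2 = 45.)
Step 4: Test statistic W = min(W+, W-) = 15.
Step 5: Ties in |d|, so use the tie-corrected normal approximation.
        E[W] = n(n+1)/4 = 9*10/4 = 22.5.
        Tie groups: |d|=2 (t=2), |d|=3 (t=2), |d|=6 (t=2); sum(t^3 - t) = 18.
        Var[W] = n(n+1)(2n+1)/24 - sum(t^3-t)/48 = 1710/24 - 18/48 = 70.875.
        z = (W - E[W]) / sqrt(Var[W]) = (15 - 22.5) / 8.4187 = -0.8909.
        Two-sided p = 2*Phi(z) = 0.372998.
Step 6: alpha = 0.05. fail to reject H0.

W+ = 30, W- = 15, W = min = 15, p = 0.372998, fail to reject H0.


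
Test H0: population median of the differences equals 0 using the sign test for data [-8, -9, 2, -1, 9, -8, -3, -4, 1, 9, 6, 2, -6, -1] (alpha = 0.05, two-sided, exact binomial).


Step 1: Discard zero differences. Original n = 14; n_eff = number of nonzero differences = 14.
Nonzero differences (with sign): -8, -9, +2, -1, +9, -8, -3, -4, +1, +9, +6, +2, -6, -1
Step 2: Count signs: positive = 6, negative = 8.
Step 3: Under H0: P(positive) = 0.5, so the number of positives S ~ Bin(14, 0.5).
Step 4: Two-sided exact p-value = sum of Bin(14,0.5) probabilities at or below the observed probability = 0.790527.
Step 5: alpha = 0.05. fail to reject H0.

n_eff = 14, pos = 6, neg = 8, p = 0.790527, fail to reject H0.


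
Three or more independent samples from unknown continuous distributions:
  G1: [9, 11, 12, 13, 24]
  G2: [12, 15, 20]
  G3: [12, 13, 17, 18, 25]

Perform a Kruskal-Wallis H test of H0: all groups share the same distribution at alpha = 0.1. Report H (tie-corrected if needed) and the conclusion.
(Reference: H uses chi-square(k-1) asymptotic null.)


Step 1: Combine all N = 13 observations and assign midranks.
sorted (value, group, rank): (9,G1,1), (11,G1,2), (12,G1,4), (12,G2,4), (12,G3,4), (13,G1,6.5), (13,G3,6.5), (15,G2,8), (17,G3,9), (18,G3,10), (20,G2,11), (24,G1,12), (25,G3,13)
Step 2: Sum ranks within each group.
R_1 = 25.5 (n_1 = 5)
R_2 = 23 (n_2 = 3)
R_3 = 42.5 (n_3 = 5)
Step 3: H = 12/(N(N+1)) * sum(R_i^2/n_i) - 3(N+1)
     = 12/(13*14) * (25.5^2/5 + 23^2/3 + 42.5^2/5) - 3*14
     = 0.065934 * 667.633 - 42
     = 2.019780.
Step 4: Ties present; correction factor C = 1 - 30/(13^3 - 13) = 0.986264. Corrected H = 2.019780 / 0.986264 = 2.047911.
Step 5: Under H0, H ~ chi^2(2); p-value = 0.359171.
Step 6: alpha = 0.1. fail to reject H0.

H = 2.0479, df = 2, p = 0.359171, fail to reject H0.


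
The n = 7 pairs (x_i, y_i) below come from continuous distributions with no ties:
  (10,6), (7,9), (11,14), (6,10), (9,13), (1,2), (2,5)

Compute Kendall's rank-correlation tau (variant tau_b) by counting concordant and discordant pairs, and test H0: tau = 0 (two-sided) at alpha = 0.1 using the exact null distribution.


Step 1: Enumerate the 21 unordered pairs (i,j) with i<j and classify each by sign(x_j-x_i) * sign(y_j-y_i).
  (1,2):dx=-3,dy=+3->D; (1,3):dx=+1,dy=+8->C; (1,4):dx=-4,dy=+4->D; (1,5):dx=-1,dy=+7->D
  (1,6):dx=-9,dy=-4->C; (1,7):dx=-8,dy=-1->C; (2,3):dx=+4,dy=+5->C; (2,4):dx=-1,dy=+1->D
  (2,5):dx=+2,dy=+4->C; (2,6):dx=-6,dy=-7->C; (2,7):dx=-5,dy=-4->C; (3,4):dx=-5,dy=-4->C
  (3,5):dx=-2,dy=-1->C; (3,6):dx=-10,dy=-12->C; (3,7):dx=-9,dy=-9->C; (4,5):dx=+3,dy=+3->C
  (4,6):dx=-5,dy=-8->C; (4,7):dx=-4,dy=-5->C; (5,6):dx=-8,dy=-11->C; (5,7):dx=-7,dy=-8->C
  (6,7):dx=+1,dy=+3->C
Step 2: C = 17, D = 4, total pairs = 21.
Step 3: tau = (C - D)/(n(n-1)/2) = (17 - 4)/21 = 0.619048.
Step 4: Exact two-sided p-value (enumerate n! = 5040 permutations of y under H0): p = 0.069048.
Step 5: alpha = 0.1. reject H0.

tau_b = 0.6190 (C=17, D=4), p = 0.069048, reject H0.


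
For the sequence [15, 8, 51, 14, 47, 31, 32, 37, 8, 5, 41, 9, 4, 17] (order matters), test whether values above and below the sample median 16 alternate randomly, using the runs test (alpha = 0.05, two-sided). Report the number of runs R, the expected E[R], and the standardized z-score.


Step 1: Compute median = 16; label A = above, B = below.
Labels in order: BBABAAAABBABBA  (n_A = 7, n_B = 7)
Step 2: Count runs R = 8.
Step 3: Under H0 (random ordering), E[R] = 2*n_A*n_B/(n_A+n_B) + 1 = 2*7*7/14 + 1 = 8.0000.
        Var[R] = 2*n_A*n_B*(2*n_A*n_B - n_A - n_B) / ((n_A+n_B)^2 * (n_A+n_B-1)) = 8232/2548 = 3.2308.
        SD[R] = 1.7974.
Step 4: R = E[R], so z = 0 with no continuity correction.
Step 5: Two-sided p-value via normal approximation = 2*(1 - Phi(|z|)) = 1.000000.
Step 6: alpha = 0.05. fail to reject H0.

R = 8, z = 0.0000, p = 1.000000, fail to reject H0.


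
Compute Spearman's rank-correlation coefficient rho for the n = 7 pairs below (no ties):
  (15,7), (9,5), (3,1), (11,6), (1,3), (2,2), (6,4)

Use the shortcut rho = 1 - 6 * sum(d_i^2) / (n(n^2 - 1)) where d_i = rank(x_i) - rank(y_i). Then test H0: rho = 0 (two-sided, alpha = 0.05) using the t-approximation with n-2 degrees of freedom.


Step 1: Rank x and y separately (midranks; no ties here).
rank(x): 15->7, 9->5, 3->3, 11->6, 1->1, 2->2, 6->4
rank(y): 7->7, 5->5, 1->1, 6->6, 3->3, 2->2, 4->4
Step 2: d_i = R_x(i) - R_y(i); compute d_i^2.
  (7-7)^2=0, (5-5)^2=0, (3-1)^2=4, (6-6)^2=0, (1-3)^2=4, (2-2)^2=0, (4-4)^2=0
sum(d^2) = 8.
Step 3: rho = 1 - 6*8 / (7*(7^2 - 1)) = 1 - 48/336 = 0.857143.
Step 4: Under H0, t = rho * sqrt((n-2)/(1-rho^2)) = 3.7210 ~ t(5).
Step 5: Two-sided p-value from the t-distribution with 5 df = 0.013697.
Step 6: alpha = 0.05. reject H0.

rho = 0.8571, p = 0.013697, reject H0 at alpha = 0.05.


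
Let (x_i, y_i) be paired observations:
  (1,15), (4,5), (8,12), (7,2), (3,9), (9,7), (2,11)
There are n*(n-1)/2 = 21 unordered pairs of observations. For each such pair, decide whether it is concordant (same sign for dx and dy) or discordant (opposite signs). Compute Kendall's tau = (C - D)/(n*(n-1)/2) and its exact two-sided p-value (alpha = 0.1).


Step 1: Enumerate the 21 unordered pairs (i,j) with i<j and classify each by sign(x_j-x_i) * sign(y_j-y_i).
  (1,2):dx=+3,dy=-10->D; (1,3):dx=+7,dy=-3->D; (1,4):dx=+6,dy=-13->D; (1,5):dx=+2,dy=-6->D
  (1,6):dx=+8,dy=-8->D; (1,7):dx=+1,dy=-4->D; (2,3):dx=+4,dy=+7->C; (2,4):dx=+3,dy=-3->D
  (2,5):dx=-1,dy=+4->D; (2,6):dx=+5,dy=+2->C; (2,7):dx=-2,dy=+6->D; (3,4):dx=-1,dy=-10->C
  (3,5):dx=-5,dy=-3->C; (3,6):dx=+1,dy=-5->D; (3,7):dx=-6,dy=-1->C; (4,5):dx=-4,dy=+7->D
  (4,6):dx=+2,dy=+5->C; (4,7):dx=-5,dy=+9->D; (5,6):dx=+6,dy=-2->D; (5,7):dx=-1,dy=+2->D
  (6,7):dx=-7,dy=+4->D
Step 2: C = 6, D = 15, total pairs = 21.
Step 3: tau = (C - D)/(n(n-1)/2) = (6 - 15)/21 = -0.428571.
Step 4: Exact two-sided p-value (enumerate n! = 5040 permutations of y under H0): p = 0.238889.
Step 5: alpha = 0.1. fail to reject H0.

tau_b = -0.4286 (C=6, D=15), p = 0.238889, fail to reject H0.


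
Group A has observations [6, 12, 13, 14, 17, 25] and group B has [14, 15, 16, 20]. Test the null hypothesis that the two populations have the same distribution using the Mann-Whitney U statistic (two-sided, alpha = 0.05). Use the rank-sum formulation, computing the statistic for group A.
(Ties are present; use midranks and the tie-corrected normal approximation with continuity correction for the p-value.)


Step 1: Combine and sort all 10 observations; assign midranks.
sorted (value, group): (6,X), (12,X), (13,X), (14,X), (14,Y), (15,Y), (16,Y), (17,X), (20,Y), (25,X)
ranks: 6->1, 12->2, 13->3, 14->4.5, 14->4.5, 15->6, 16->7, 17->8, 20->9, 25->10
Step 2: Rank sum for X: R1 = 1 + 2 + 3 + 4.5 + 8 + 10 = 28.5.
Step 3: U_X = R1 - n1(n1+1)/2 = 28.5 - 6*7/2 = 28.5 - 21 = 7.5.
       U_Y = n1*n2 - U_X = 24 - 7.5 = 16.5.
Step 4: Ties are present, so use the tie-corrected normal approximation (with continuity correction) for the p-value.
Step 5: p-value = 0.392330; compare to alpha = 0.05. fail to reject H0.

U_X = 7.5, p = 0.392330, fail to reject H0 at alpha = 0.05.


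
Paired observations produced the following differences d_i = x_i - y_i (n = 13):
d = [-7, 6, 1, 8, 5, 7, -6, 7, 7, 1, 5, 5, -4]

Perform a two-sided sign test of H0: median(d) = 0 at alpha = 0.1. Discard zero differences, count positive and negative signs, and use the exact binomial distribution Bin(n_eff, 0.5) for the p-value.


Step 1: Discard zero differences. Original n = 13; n_eff = number of nonzero differences = 13.
Nonzero differences (with sign): -7, +6, +1, +8, +5, +7, -6, +7, +7, +1, +5, +5, -4
Step 2: Count signs: positive = 10, negative = 3.
Step 3: Under H0: P(positive) = 0.5, so the number of positives S ~ Bin(13, 0.5).
Step 4: Two-sided exact p-value = sum of Bin(13,0.5) probabilities at or below the observed probability = 0.092285.
Step 5: alpha = 0.1. reject H0.

n_eff = 13, pos = 10, neg = 3, p = 0.092285, reject H0.


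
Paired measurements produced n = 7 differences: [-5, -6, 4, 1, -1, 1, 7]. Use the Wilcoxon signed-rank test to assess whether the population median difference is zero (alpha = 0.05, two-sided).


Step 1: Drop any zero differences (none here) and take |d_i|.
|d| = [5, 6, 4, 1, 1, 1, 7]
Step 2: Midrank |d_i| (ties get averaged ranks).
ranks: |5|->5, |6|->6, |4|->4, |1|->2, |1|->2, |1|->2, |7|->7
Step 3: Attach original signs; sum ranks with positive sign and with negative sign.
W+ = 4 + 2 + 2 + 7 = 15
W- = 5 + 6 + 2 = 13
(Check: W+ + W- = 28 should equal n(n+1)/2 = 28.)
Step 4: Test statistic W = min(W+, W-) = 13.
Step 5: Ties in |d|, so use the tie-corrected normal approximation.
        E[W] = n(n+1)/4 = 7*8/4 = 14.
        Tie groups: |d|=1 (t=3); sum(t^3 - t) = 24.
        Var[W] = n(n+1)(2n+1)/24 - sum(t^3-t)/48 = 840/24 - 24/48 = 34.5.
        z = (W - E[W]) / sqrt(Var[W]) = (13 - 14) / 5.8737 = -0.1703.
        Two-sided p = 2*Phi(z) = 0.864813.
Step 6: alpha = 0.05. fail to reject H0.

W+ = 15, W- = 13, W = min = 13, p = 0.864813, fail to reject H0.


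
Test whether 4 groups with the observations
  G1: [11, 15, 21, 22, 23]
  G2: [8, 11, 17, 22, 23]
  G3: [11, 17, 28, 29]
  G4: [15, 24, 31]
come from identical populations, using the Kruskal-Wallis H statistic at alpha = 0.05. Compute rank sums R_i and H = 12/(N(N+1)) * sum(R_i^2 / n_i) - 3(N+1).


Step 1: Combine all N = 17 observations and assign midranks.
sorted (value, group, rank): (8,G2,1), (11,G1,3), (11,G2,3), (11,G3,3), (15,G1,5.5), (15,G4,5.5), (17,G2,7.5), (17,G3,7.5), (21,G1,9), (22,G1,10.5), (22,G2,10.5), (23,G1,12.5), (23,G2,12.5), (24,G4,14), (28,G3,15), (29,G3,16), (31,G4,17)
Step 2: Sum ranks within each group.
R_1 = 40.5 (n_1 = 5)
R_2 = 34.5 (n_2 = 5)
R_3 = 41.5 (n_3 = 4)
R_4 = 36.5 (n_4 = 3)
Step 3: H = 12/(N(N+1)) * sum(R_i^2/n_i) - 3(N+1)
     = 12/(17*18) * (40.5^2/5 + 34.5^2/5 + 41.5^2/4 + 36.5^2/3) - 3*18
     = 0.039216 * 1440.75 - 54
     = 2.499837.
Step 4: Ties present; correction factor C = 1 - 48/(17^3 - 17) = 0.990196. Corrected H = 2.499837 / 0.990196 = 2.524587.
Step 5: Under H0, H ~ chi^2(3); p-value = 0.470864.
Step 6: alpha = 0.05. fail to reject H0.

H = 2.5246, df = 3, p = 0.470864, fail to reject H0.


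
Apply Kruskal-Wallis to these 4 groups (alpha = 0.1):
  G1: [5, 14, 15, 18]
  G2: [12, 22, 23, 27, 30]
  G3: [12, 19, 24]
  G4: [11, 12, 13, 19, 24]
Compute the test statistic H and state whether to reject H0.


Step 1: Combine all N = 17 observations and assign midranks.
sorted (value, group, rank): (5,G1,1), (11,G4,2), (12,G2,4), (12,G3,4), (12,G4,4), (13,G4,6), (14,G1,7), (15,G1,8), (18,G1,9), (19,G3,10.5), (19,G4,10.5), (22,G2,12), (23,G2,13), (24,G3,14.5), (24,G4,14.5), (27,G2,16), (30,G2,17)
Step 2: Sum ranks within each group.
R_1 = 25 (n_1 = 4)
R_2 = 62 (n_2 = 5)
R_3 = 29 (n_3 = 3)
R_4 = 37 (n_4 = 5)
Step 3: H = 12/(N(N+1)) * sum(R_i^2/n_i) - 3(N+1)
     = 12/(17*18) * (25^2/4 + 62^2/5 + 29^2/3 + 37^2/5) - 3*18
     = 0.039216 * 1479.18 - 54
     = 4.007190.
Step 4: Ties present; correction factor C = 1 - 36/(17^3 - 17) = 0.992647. Corrected H = 4.007190 / 0.992647 = 4.036872.
Step 5: Under H0, H ~ chi^2(3); p-value = 0.257510.
Step 6: alpha = 0.1. fail to reject H0.

H = 4.0369, df = 3, p = 0.257510, fail to reject H0.


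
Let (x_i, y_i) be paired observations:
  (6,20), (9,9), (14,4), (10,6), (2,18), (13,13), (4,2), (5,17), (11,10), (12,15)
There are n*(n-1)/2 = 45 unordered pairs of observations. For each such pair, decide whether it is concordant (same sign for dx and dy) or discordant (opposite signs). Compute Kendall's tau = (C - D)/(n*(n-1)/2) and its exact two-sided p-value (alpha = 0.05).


Step 1: Enumerate the 45 unordered pairs (i,j) with i<j and classify each by sign(x_j-x_i) * sign(y_j-y_i).
  (1,2):dx=+3,dy=-11->D; (1,3):dx=+8,dy=-16->D; (1,4):dx=+4,dy=-14->D; (1,5):dx=-4,dy=-2->C
  (1,6):dx=+7,dy=-7->D; (1,7):dx=-2,dy=-18->C; (1,8):dx=-1,dy=-3->C; (1,9):dx=+5,dy=-10->D
  (1,10):dx=+6,dy=-5->D; (2,3):dx=+5,dy=-5->D; (2,4):dx=+1,dy=-3->D; (2,5):dx=-7,dy=+9->D
  (2,6):dx=+4,dy=+4->C; (2,7):dx=-5,dy=-7->C; (2,8):dx=-4,dy=+8->D; (2,9):dx=+2,dy=+1->C
  (2,10):dx=+3,dy=+6->C; (3,4):dx=-4,dy=+2->D; (3,5):dx=-12,dy=+14->D; (3,6):dx=-1,dy=+9->D
  (3,7):dx=-10,dy=-2->C; (3,8):dx=-9,dy=+13->D; (3,9):dx=-3,dy=+6->D; (3,10):dx=-2,dy=+11->D
  (4,5):dx=-8,dy=+12->D; (4,6):dx=+3,dy=+7->C; (4,7):dx=-6,dy=-4->C; (4,8):dx=-5,dy=+11->D
  (4,9):dx=+1,dy=+4->C; (4,10):dx=+2,dy=+9->C; (5,6):dx=+11,dy=-5->D; (5,7):dx=+2,dy=-16->D
  (5,8):dx=+3,dy=-1->D; (5,9):dx=+9,dy=-8->D; (5,10):dx=+10,dy=-3->D; (6,7):dx=-9,dy=-11->C
  (6,8):dx=-8,dy=+4->D; (6,9):dx=-2,dy=-3->C; (6,10):dx=-1,dy=+2->D; (7,8):dx=+1,dy=+15->C
  (7,9):dx=+7,dy=+8->C; (7,10):dx=+8,dy=+13->C; (8,9):dx=+6,dy=-7->D; (8,10):dx=+7,dy=-2->D
  (9,10):dx=+1,dy=+5->C
Step 2: C = 18, D = 27, total pairs = 45.
Step 3: tau = (C - D)/(n(n-1)/2) = (18 - 27)/45 = -0.200000.
Step 4: Exact two-sided p-value (enumerate n! = 3628800 permutations of y under H0): p = 0.484313.
Step 5: alpha = 0.05. fail to reject H0.

tau_b = -0.2000 (C=18, D=27), p = 0.484313, fail to reject H0.


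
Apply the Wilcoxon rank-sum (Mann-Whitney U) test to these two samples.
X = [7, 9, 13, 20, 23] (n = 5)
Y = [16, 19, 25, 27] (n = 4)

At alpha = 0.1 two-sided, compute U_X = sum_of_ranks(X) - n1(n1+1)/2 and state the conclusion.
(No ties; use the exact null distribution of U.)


Step 1: Combine and sort all 9 observations; assign midranks.
sorted (value, group): (7,X), (9,X), (13,X), (16,Y), (19,Y), (20,X), (23,X), (25,Y), (27,Y)
ranks: 7->1, 9->2, 13->3, 16->4, 19->5, 20->6, 23->7, 25->8, 27->9
Step 2: Rank sum for X: R1 = 1 + 2 + 3 + 6 + 7 = 19.
Step 3: U_X = R1 - n1(n1+1)/2 = 19 - 5*6/2 = 19 - 15 = 4.
       U_Y = n1*n2 - U_X = 20 - 4 = 16.
Step 4: No ties, so the exact null distribution of U (based on enumerating the C(9,5) = 126 equally likely rank assignments) gives the two-sided p-value.
Step 5: p-value = 0.190476; compare to alpha = 0.1. fail to reject H0.

U_X = 4, p = 0.190476, fail to reject H0 at alpha = 0.1.


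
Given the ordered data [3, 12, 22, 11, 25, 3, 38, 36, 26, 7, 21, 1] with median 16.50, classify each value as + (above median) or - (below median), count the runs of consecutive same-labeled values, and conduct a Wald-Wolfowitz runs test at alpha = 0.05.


Step 1: Compute median = 16.50; label A = above, B = below.
Labels in order: BBABABAAABAB  (n_A = 6, n_B = 6)
Step 2: Count runs R = 9.
Step 3: Under H0 (random ordering), E[R] = 2*n_A*n_B/(n_A+n_B) + 1 = 2*6*6/12 + 1 = 7.0000.
        Var[R] = 2*n_A*n_B*(2*n_A*n_B - n_A - n_B) / ((n_A+n_B)^2 * (n_A+n_B-1)) = 4320/1584 = 2.7273.
        SD[R] = 1.6514.
Step 4: Continuity-corrected z = (R - 0.5 - E[R]) / SD[R] = (9 - 0.5 - 7.0000) / 1.6514 = 0.9083.
Step 5: Two-sided p-value via normal approximation = 2*(1 - Phi(|z|)) = 0.363722.
Step 6: alpha = 0.05. fail to reject H0.

R = 9, z = 0.9083, p = 0.363722, fail to reject H0.


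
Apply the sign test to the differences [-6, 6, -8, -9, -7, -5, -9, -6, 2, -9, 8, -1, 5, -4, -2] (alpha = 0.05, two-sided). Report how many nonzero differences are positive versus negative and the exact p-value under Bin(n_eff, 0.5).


Step 1: Discard zero differences. Original n = 15; n_eff = number of nonzero differences = 15.
Nonzero differences (with sign): -6, +6, -8, -9, -7, -5, -9, -6, +2, -9, +8, -1, +5, -4, -2
Step 2: Count signs: positive = 4, negative = 11.
Step 3: Under H0: P(positive) = 0.5, so the number of positives S ~ Bin(15, 0.5).
Step 4: Two-sided exact p-value = sum of Bin(15,0.5) probabilities at or below the observed probability = 0.118469.
Step 5: alpha = 0.05. fail to reject H0.

n_eff = 15, pos = 4, neg = 11, p = 0.118469, fail to reject H0.


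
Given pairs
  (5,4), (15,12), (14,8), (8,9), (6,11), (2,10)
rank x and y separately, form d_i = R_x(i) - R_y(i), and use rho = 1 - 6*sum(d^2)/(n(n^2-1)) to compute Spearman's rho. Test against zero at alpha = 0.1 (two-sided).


Step 1: Rank x and y separately (midranks; no ties here).
rank(x): 5->2, 15->6, 14->5, 8->4, 6->3, 2->1
rank(y): 4->1, 12->6, 8->2, 9->3, 11->5, 10->4
Step 2: d_i = R_x(i) - R_y(i); compute d_i^2.
  (2-1)^2=1, (6-6)^2=0, (5-2)^2=9, (4-3)^2=1, (3-5)^2=4, (1-4)^2=9
sum(d^2) = 24.
Step 3: rho = 1 - 6*24 / (6*(6^2 - 1)) = 1 - 144/210 = 0.314286.
Step 4: Under H0, t = rho * sqrt((n-2)/(1-rho^2)) = 0.6621 ~ t(4).
Step 5: Two-sided p-value from the t-distribution with 4 df = 0.544093.
Step 6: alpha = 0.1. fail to reject H0.

rho = 0.3143, p = 0.544093, fail to reject H0 at alpha = 0.1.


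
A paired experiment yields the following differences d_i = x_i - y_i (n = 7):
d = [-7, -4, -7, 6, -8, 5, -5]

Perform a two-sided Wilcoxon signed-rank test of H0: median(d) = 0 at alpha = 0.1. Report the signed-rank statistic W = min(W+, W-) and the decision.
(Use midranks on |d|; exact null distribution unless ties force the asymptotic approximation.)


Step 1: Drop any zero differences (none here) and take |d_i|.
|d| = [7, 4, 7, 6, 8, 5, 5]
Step 2: Midrank |d_i| (ties get averaged ranks).
ranks: |7|->5.5, |4|->1, |7|->5.5, |6|->4, |8|->7, |5|->2.5, |5|->2.5
Step 3: Attach original signs; sum ranks with positive sign and with negative sign.
W+ = 4 + 2.5 = 6.5
W- = 5.5 + 1 + 5.5 + 7 + 2.5 = 21.5
(Check: W+ + W- = 28 should equal n(n+1)/2 = 28.)
Step 4: Test statistic W = min(W+, W-) = 6.5.
Step 5: Ties in |d|, so use the tie-corrected normal approximation.
        E[W] = n(n+1)/4 = 7*8/4 = 14.
        Tie groups: |d|=5 (t=2), |d|=7 (t=2); sum(t^3 - t) = 12.
        Var[W] = n(n+1)(2n+1)/24 - sum(t^3-t)/48 = 840/24 - 12/48 = 34.75.
        z = (W - E[W]) / sqrt(Var[W]) = (6.5 - 14) / 5.8949 = -1.2723.
        Two-sided p = 2*Phi(z) = 0.203272.
Step 6: alpha = 0.1. fail to reject H0.

W+ = 6.5, W- = 21.5, W = min = 6.5, p = 0.203272, fail to reject H0.


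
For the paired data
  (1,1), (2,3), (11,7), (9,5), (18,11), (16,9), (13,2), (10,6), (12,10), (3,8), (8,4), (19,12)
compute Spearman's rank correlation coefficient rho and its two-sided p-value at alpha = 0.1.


Step 1: Rank x and y separately (midranks; no ties here).
rank(x): 1->1, 2->2, 11->7, 9->5, 18->11, 16->10, 13->9, 10->6, 12->8, 3->3, 8->4, 19->12
rank(y): 1->1, 3->3, 7->7, 5->5, 11->11, 9->9, 2->2, 6->6, 10->10, 8->8, 4->4, 12->12
Step 2: d_i = R_x(i) - R_y(i); compute d_i^2.
  (1-1)^2=0, (2-3)^2=1, (7-7)^2=0, (5-5)^2=0, (11-11)^2=0, (10-9)^2=1, (9-2)^2=49, (6-6)^2=0, (8-10)^2=4, (3-8)^2=25, (4-4)^2=0, (12-12)^2=0
sum(d^2) = 80.
Step 3: rho = 1 - 6*80 / (12*(12^2 - 1)) = 1 - 480/1716 = 0.720280.
Step 4: Under H0, t = rho * sqrt((n-2)/(1-rho^2)) = 3.2835 ~ t(10).
Step 5: Two-sided p-value from the t-distribution with 10 df = 0.008240.
Step 6: alpha = 0.1. reject H0.

rho = 0.7203, p = 0.008240, reject H0 at alpha = 0.1.


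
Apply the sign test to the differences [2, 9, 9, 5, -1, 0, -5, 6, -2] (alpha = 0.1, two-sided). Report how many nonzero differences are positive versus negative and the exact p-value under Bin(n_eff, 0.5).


Step 1: Discard zero differences. Original n = 9; n_eff = number of nonzero differences = 8.
Nonzero differences (with sign): +2, +9, +9, +5, -1, -5, +6, -2
Step 2: Count signs: positive = 5, negative = 3.
Step 3: Under H0: P(positive) = 0.5, so the number of positives S ~ Bin(8, 0.5).
Step 4: Two-sided exact p-value = sum of Bin(8,0.5) probabilities at or below the observed probability = 0.726562.
Step 5: alpha = 0.1. fail to reject H0.

n_eff = 8, pos = 5, neg = 3, p = 0.726562, fail to reject H0.


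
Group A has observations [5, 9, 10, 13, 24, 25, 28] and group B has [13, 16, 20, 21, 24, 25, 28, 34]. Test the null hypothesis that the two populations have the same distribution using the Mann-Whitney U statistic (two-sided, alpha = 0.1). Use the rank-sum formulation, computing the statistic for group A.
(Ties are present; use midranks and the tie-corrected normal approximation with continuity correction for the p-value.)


Step 1: Combine and sort all 15 observations; assign midranks.
sorted (value, group): (5,X), (9,X), (10,X), (13,X), (13,Y), (16,Y), (20,Y), (21,Y), (24,X), (24,Y), (25,X), (25,Y), (28,X), (28,Y), (34,Y)
ranks: 5->1, 9->2, 10->3, 13->4.5, 13->4.5, 16->6, 20->7, 21->8, 24->9.5, 24->9.5, 25->11.5, 25->11.5, 28->13.5, 28->13.5, 34->15
Step 2: Rank sum for X: R1 = 1 + 2 + 3 + 4.5 + 9.5 + 11.5 + 13.5 = 45.
Step 3: U_X = R1 - n1(n1+1)/2 = 45 - 7*8/2 = 45 - 28 = 17.
       U_Y = n1*n2 - U_X = 56 - 17 = 39.
Step 4: Ties are present, so use the tie-corrected normal approximation (with continuity correction) for the p-value.
Step 5: p-value = 0.222654; compare to alpha = 0.1. fail to reject H0.

U_X = 17, p = 0.222654, fail to reject H0 at alpha = 0.1.


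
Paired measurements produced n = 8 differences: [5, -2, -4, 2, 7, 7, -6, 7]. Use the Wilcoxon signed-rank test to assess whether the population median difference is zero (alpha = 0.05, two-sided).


Step 1: Drop any zero differences (none here) and take |d_i|.
|d| = [5, 2, 4, 2, 7, 7, 6, 7]
Step 2: Midrank |d_i| (ties get averaged ranks).
ranks: |5|->4, |2|->1.5, |4|->3, |2|->1.5, |7|->7, |7|->7, |6|->5, |7|->7
Step 3: Attach original signs; sum ranks with positive sign and with negative sign.
W+ = 4 + 1.5 + 7 + 7 + 7 = 26.5
W- = 1.5 + 3 + 5 = 9.5
(Check: W+ + W- = 36 should equal n(n+1)/2 = 36.)
Step 4: Test statistic W = min(W+, W-) = 9.5.
Step 5: Ties in |d|, so use the tie-corrected normal approximation.
        E[W] = n(n+1)/4 = 8*9/4 = 18.
        Tie groups: |d|=2 (t=2), |d|=7 (t=3); sum(t^3 - t) = 30.
        Var[W] = n(n+1)(2n+1)/24 - sum(t^3-t)/48 = 1224/24 - 30/48 = 50.375.
        z = (W - E[W]) / sqrt(Var[W]) = (9.5 - 18) / 7.0975 = -1.1976.
        Two-sided p = 2*Phi(z) = 0.231073.
Step 6: alpha = 0.05. fail to reject H0.

W+ = 26.5, W- = 9.5, W = min = 9.5, p = 0.231073, fail to reject H0.


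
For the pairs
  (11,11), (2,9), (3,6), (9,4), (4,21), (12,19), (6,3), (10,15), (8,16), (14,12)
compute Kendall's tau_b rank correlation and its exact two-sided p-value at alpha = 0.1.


Step 1: Enumerate the 45 unordered pairs (i,j) with i<j and classify each by sign(x_j-x_i) * sign(y_j-y_i).
  (1,2):dx=-9,dy=-2->C; (1,3):dx=-8,dy=-5->C; (1,4):dx=-2,dy=-7->C; (1,5):dx=-7,dy=+10->D
  (1,6):dx=+1,dy=+8->C; (1,7):dx=-5,dy=-8->C; (1,8):dx=-1,dy=+4->D; (1,9):dx=-3,dy=+5->D
  (1,10):dx=+3,dy=+1->C; (2,3):dx=+1,dy=-3->D; (2,4):dx=+7,dy=-5->D; (2,5):dx=+2,dy=+12->C
  (2,6):dx=+10,dy=+10->C; (2,7):dx=+4,dy=-6->D; (2,8):dx=+8,dy=+6->C; (2,9):dx=+6,dy=+7->C
  (2,10):dx=+12,dy=+3->C; (3,4):dx=+6,dy=-2->D; (3,5):dx=+1,dy=+15->C; (3,6):dx=+9,dy=+13->C
  (3,7):dx=+3,dy=-3->D; (3,8):dx=+7,dy=+9->C; (3,9):dx=+5,dy=+10->C; (3,10):dx=+11,dy=+6->C
  (4,5):dx=-5,dy=+17->D; (4,6):dx=+3,dy=+15->C; (4,7):dx=-3,dy=-1->C; (4,8):dx=+1,dy=+11->C
  (4,9):dx=-1,dy=+12->D; (4,10):dx=+5,dy=+8->C; (5,6):dx=+8,dy=-2->D; (5,7):dx=+2,dy=-18->D
  (5,8):dx=+6,dy=-6->D; (5,9):dx=+4,dy=-5->D; (5,10):dx=+10,dy=-9->D; (6,7):dx=-6,dy=-16->C
  (6,8):dx=-2,dy=-4->C; (6,9):dx=-4,dy=-3->C; (6,10):dx=+2,dy=-7->D; (7,8):dx=+4,dy=+12->C
  (7,9):dx=+2,dy=+13->C; (7,10):dx=+8,dy=+9->C; (8,9):dx=-2,dy=+1->D; (8,10):dx=+4,dy=-3->D
  (9,10):dx=+6,dy=-4->D
Step 2: C = 26, D = 19, total pairs = 45.
Step 3: tau = (C - D)/(n(n-1)/2) = (26 - 19)/45 = 0.155556.
Step 4: Exact two-sided p-value (enumerate n! = 3628800 permutations of y under H0): p = 0.600654.
Step 5: alpha = 0.1. fail to reject H0.

tau_b = 0.1556 (C=26, D=19), p = 0.600654, fail to reject H0.


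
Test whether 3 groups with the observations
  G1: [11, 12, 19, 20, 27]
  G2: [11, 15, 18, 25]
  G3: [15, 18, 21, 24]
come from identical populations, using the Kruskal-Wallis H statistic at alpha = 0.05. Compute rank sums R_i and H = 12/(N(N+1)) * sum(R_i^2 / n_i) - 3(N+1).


Step 1: Combine all N = 13 observations and assign midranks.
sorted (value, group, rank): (11,G1,1.5), (11,G2,1.5), (12,G1,3), (15,G2,4.5), (15,G3,4.5), (18,G2,6.5), (18,G3,6.5), (19,G1,8), (20,G1,9), (21,G3,10), (24,G3,11), (25,G2,12), (27,G1,13)
Step 2: Sum ranks within each group.
R_1 = 34.5 (n_1 = 5)
R_2 = 24.5 (n_2 = 4)
R_3 = 32 (n_3 = 4)
Step 3: H = 12/(N(N+1)) * sum(R_i^2/n_i) - 3(N+1)
     = 12/(13*14) * (34.5^2/5 + 24.5^2/4 + 32^2/4) - 3*14
     = 0.065934 * 644.112 - 42
     = 0.468956.
Step 4: Ties present; correction factor C = 1 - 18/(13^3 - 13) = 0.991758. Corrected H = 0.468956 / 0.991758 = 0.472853.
Step 5: Under H0, H ~ chi^2(2); p-value = 0.789444.
Step 6: alpha = 0.05. fail to reject H0.

H = 0.4729, df = 2, p = 0.789444, fail to reject H0.


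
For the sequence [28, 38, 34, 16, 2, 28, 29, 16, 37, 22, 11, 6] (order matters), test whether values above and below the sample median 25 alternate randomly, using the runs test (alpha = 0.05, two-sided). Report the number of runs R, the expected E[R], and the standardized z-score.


Step 1: Compute median = 25; label A = above, B = below.
Labels in order: AAABBAABABBB  (n_A = 6, n_B = 6)
Step 2: Count runs R = 6.
Step 3: Under H0 (random ordering), E[R] = 2*n_A*n_B/(n_A+n_B) + 1 = 2*6*6/12 + 1 = 7.0000.
        Var[R] = 2*n_A*n_B*(2*n_A*n_B - n_A - n_B) / ((n_A+n_B)^2 * (n_A+n_B-1)) = 4320/1584 = 2.7273.
        SD[R] = 1.6514.
Step 4: Continuity-corrected z = (R + 0.5 - E[R]) / SD[R] = (6 + 0.5 - 7.0000) / 1.6514 = -0.3028.
Step 5: Two-sided p-value via normal approximation = 2*(1 - Phi(|z|)) = 0.762069.
Step 6: alpha = 0.05. fail to reject H0.

R = 6, z = -0.3028, p = 0.762069, fail to reject H0.
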